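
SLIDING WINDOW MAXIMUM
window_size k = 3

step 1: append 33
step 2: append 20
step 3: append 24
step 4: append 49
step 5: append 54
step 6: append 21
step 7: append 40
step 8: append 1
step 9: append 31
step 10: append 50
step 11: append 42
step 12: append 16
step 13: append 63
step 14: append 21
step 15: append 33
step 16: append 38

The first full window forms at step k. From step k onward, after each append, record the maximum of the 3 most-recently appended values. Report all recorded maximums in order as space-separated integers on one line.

Answer: 33 49 54 54 54 40 40 50 50 50 63 63 63 38

Derivation:
step 1: append 33 -> window=[33] (not full yet)
step 2: append 20 -> window=[33, 20] (not full yet)
step 3: append 24 -> window=[33, 20, 24] -> max=33
step 4: append 49 -> window=[20, 24, 49] -> max=49
step 5: append 54 -> window=[24, 49, 54] -> max=54
step 6: append 21 -> window=[49, 54, 21] -> max=54
step 7: append 40 -> window=[54, 21, 40] -> max=54
step 8: append 1 -> window=[21, 40, 1] -> max=40
step 9: append 31 -> window=[40, 1, 31] -> max=40
step 10: append 50 -> window=[1, 31, 50] -> max=50
step 11: append 42 -> window=[31, 50, 42] -> max=50
step 12: append 16 -> window=[50, 42, 16] -> max=50
step 13: append 63 -> window=[42, 16, 63] -> max=63
step 14: append 21 -> window=[16, 63, 21] -> max=63
step 15: append 33 -> window=[63, 21, 33] -> max=63
step 16: append 38 -> window=[21, 33, 38] -> max=38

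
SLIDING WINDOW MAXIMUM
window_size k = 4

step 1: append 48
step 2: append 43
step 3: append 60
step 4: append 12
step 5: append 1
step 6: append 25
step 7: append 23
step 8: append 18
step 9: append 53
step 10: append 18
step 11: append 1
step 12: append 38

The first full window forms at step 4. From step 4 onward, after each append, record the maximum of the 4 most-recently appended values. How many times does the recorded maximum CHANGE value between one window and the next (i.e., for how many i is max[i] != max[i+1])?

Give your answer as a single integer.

Answer: 2

Derivation:
step 1: append 48 -> window=[48] (not full yet)
step 2: append 43 -> window=[48, 43] (not full yet)
step 3: append 60 -> window=[48, 43, 60] (not full yet)
step 4: append 12 -> window=[48, 43, 60, 12] -> max=60
step 5: append 1 -> window=[43, 60, 12, 1] -> max=60
step 6: append 25 -> window=[60, 12, 1, 25] -> max=60
step 7: append 23 -> window=[12, 1, 25, 23] -> max=25
step 8: append 18 -> window=[1, 25, 23, 18] -> max=25
step 9: append 53 -> window=[25, 23, 18, 53] -> max=53
step 10: append 18 -> window=[23, 18, 53, 18] -> max=53
step 11: append 1 -> window=[18, 53, 18, 1] -> max=53
step 12: append 38 -> window=[53, 18, 1, 38] -> max=53
Recorded maximums: 60 60 60 25 25 53 53 53 53
Changes between consecutive maximums: 2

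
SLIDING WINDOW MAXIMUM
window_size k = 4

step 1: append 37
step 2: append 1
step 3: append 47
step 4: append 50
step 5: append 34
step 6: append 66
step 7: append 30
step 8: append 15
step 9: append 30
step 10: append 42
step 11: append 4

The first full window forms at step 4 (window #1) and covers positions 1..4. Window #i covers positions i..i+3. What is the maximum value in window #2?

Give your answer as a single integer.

Answer: 50

Derivation:
step 1: append 37 -> window=[37] (not full yet)
step 2: append 1 -> window=[37, 1] (not full yet)
step 3: append 47 -> window=[37, 1, 47] (not full yet)
step 4: append 50 -> window=[37, 1, 47, 50] -> max=50
step 5: append 34 -> window=[1, 47, 50, 34] -> max=50
Window #2 max = 50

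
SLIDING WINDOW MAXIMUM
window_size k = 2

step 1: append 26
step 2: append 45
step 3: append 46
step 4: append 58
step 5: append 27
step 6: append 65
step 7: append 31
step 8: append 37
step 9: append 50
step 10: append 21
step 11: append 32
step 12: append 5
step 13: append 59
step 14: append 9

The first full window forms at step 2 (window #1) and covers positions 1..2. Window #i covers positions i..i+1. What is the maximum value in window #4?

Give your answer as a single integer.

Answer: 58

Derivation:
step 1: append 26 -> window=[26] (not full yet)
step 2: append 45 -> window=[26, 45] -> max=45
step 3: append 46 -> window=[45, 46] -> max=46
step 4: append 58 -> window=[46, 58] -> max=58
step 5: append 27 -> window=[58, 27] -> max=58
Window #4 max = 58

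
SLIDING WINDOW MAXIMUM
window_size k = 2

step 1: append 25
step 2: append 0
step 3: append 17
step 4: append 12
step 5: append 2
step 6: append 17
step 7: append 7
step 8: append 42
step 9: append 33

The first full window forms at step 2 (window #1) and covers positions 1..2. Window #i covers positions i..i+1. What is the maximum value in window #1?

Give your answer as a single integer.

Answer: 25

Derivation:
step 1: append 25 -> window=[25] (not full yet)
step 2: append 0 -> window=[25, 0] -> max=25
Window #1 max = 25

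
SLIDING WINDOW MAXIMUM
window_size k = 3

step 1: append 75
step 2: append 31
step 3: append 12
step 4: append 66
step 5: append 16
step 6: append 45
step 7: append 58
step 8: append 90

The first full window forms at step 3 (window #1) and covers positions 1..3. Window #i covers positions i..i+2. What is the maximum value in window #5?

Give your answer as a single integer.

step 1: append 75 -> window=[75] (not full yet)
step 2: append 31 -> window=[75, 31] (not full yet)
step 3: append 12 -> window=[75, 31, 12] -> max=75
step 4: append 66 -> window=[31, 12, 66] -> max=66
step 5: append 16 -> window=[12, 66, 16] -> max=66
step 6: append 45 -> window=[66, 16, 45] -> max=66
step 7: append 58 -> window=[16, 45, 58] -> max=58
Window #5 max = 58

Answer: 58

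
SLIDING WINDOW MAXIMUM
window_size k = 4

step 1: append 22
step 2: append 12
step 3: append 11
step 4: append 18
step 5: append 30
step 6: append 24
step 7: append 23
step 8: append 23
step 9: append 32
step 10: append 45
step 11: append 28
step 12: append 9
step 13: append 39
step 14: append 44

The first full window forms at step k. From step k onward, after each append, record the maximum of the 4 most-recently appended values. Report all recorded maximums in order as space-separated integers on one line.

step 1: append 22 -> window=[22] (not full yet)
step 2: append 12 -> window=[22, 12] (not full yet)
step 3: append 11 -> window=[22, 12, 11] (not full yet)
step 4: append 18 -> window=[22, 12, 11, 18] -> max=22
step 5: append 30 -> window=[12, 11, 18, 30] -> max=30
step 6: append 24 -> window=[11, 18, 30, 24] -> max=30
step 7: append 23 -> window=[18, 30, 24, 23] -> max=30
step 8: append 23 -> window=[30, 24, 23, 23] -> max=30
step 9: append 32 -> window=[24, 23, 23, 32] -> max=32
step 10: append 45 -> window=[23, 23, 32, 45] -> max=45
step 11: append 28 -> window=[23, 32, 45, 28] -> max=45
step 12: append 9 -> window=[32, 45, 28, 9] -> max=45
step 13: append 39 -> window=[45, 28, 9, 39] -> max=45
step 14: append 44 -> window=[28, 9, 39, 44] -> max=44

Answer: 22 30 30 30 30 32 45 45 45 45 44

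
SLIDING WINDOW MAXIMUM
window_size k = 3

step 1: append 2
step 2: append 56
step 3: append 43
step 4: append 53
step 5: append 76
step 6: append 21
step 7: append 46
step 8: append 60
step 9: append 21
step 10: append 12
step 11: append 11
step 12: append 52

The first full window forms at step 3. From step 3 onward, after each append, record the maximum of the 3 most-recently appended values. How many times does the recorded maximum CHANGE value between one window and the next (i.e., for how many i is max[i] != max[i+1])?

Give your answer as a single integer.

step 1: append 2 -> window=[2] (not full yet)
step 2: append 56 -> window=[2, 56] (not full yet)
step 3: append 43 -> window=[2, 56, 43] -> max=56
step 4: append 53 -> window=[56, 43, 53] -> max=56
step 5: append 76 -> window=[43, 53, 76] -> max=76
step 6: append 21 -> window=[53, 76, 21] -> max=76
step 7: append 46 -> window=[76, 21, 46] -> max=76
step 8: append 60 -> window=[21, 46, 60] -> max=60
step 9: append 21 -> window=[46, 60, 21] -> max=60
step 10: append 12 -> window=[60, 21, 12] -> max=60
step 11: append 11 -> window=[21, 12, 11] -> max=21
step 12: append 52 -> window=[12, 11, 52] -> max=52
Recorded maximums: 56 56 76 76 76 60 60 60 21 52
Changes between consecutive maximums: 4

Answer: 4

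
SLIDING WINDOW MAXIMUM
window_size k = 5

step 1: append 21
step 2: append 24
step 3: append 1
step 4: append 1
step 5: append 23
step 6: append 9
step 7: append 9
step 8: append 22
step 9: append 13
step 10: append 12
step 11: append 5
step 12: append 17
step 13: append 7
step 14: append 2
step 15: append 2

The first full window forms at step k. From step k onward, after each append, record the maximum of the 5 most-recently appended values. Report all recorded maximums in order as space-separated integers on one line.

Answer: 24 24 23 23 23 22 22 22 17 17 17

Derivation:
step 1: append 21 -> window=[21] (not full yet)
step 2: append 24 -> window=[21, 24] (not full yet)
step 3: append 1 -> window=[21, 24, 1] (not full yet)
step 4: append 1 -> window=[21, 24, 1, 1] (not full yet)
step 5: append 23 -> window=[21, 24, 1, 1, 23] -> max=24
step 6: append 9 -> window=[24, 1, 1, 23, 9] -> max=24
step 7: append 9 -> window=[1, 1, 23, 9, 9] -> max=23
step 8: append 22 -> window=[1, 23, 9, 9, 22] -> max=23
step 9: append 13 -> window=[23, 9, 9, 22, 13] -> max=23
step 10: append 12 -> window=[9, 9, 22, 13, 12] -> max=22
step 11: append 5 -> window=[9, 22, 13, 12, 5] -> max=22
step 12: append 17 -> window=[22, 13, 12, 5, 17] -> max=22
step 13: append 7 -> window=[13, 12, 5, 17, 7] -> max=17
step 14: append 2 -> window=[12, 5, 17, 7, 2] -> max=17
step 15: append 2 -> window=[5, 17, 7, 2, 2] -> max=17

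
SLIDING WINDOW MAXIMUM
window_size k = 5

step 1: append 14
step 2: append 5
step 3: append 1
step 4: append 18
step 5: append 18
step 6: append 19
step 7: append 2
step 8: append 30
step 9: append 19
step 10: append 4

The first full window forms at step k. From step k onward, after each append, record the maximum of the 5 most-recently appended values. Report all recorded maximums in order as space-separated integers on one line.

step 1: append 14 -> window=[14] (not full yet)
step 2: append 5 -> window=[14, 5] (not full yet)
step 3: append 1 -> window=[14, 5, 1] (not full yet)
step 4: append 18 -> window=[14, 5, 1, 18] (not full yet)
step 5: append 18 -> window=[14, 5, 1, 18, 18] -> max=18
step 6: append 19 -> window=[5, 1, 18, 18, 19] -> max=19
step 7: append 2 -> window=[1, 18, 18, 19, 2] -> max=19
step 8: append 30 -> window=[18, 18, 19, 2, 30] -> max=30
step 9: append 19 -> window=[18, 19, 2, 30, 19] -> max=30
step 10: append 4 -> window=[19, 2, 30, 19, 4] -> max=30

Answer: 18 19 19 30 30 30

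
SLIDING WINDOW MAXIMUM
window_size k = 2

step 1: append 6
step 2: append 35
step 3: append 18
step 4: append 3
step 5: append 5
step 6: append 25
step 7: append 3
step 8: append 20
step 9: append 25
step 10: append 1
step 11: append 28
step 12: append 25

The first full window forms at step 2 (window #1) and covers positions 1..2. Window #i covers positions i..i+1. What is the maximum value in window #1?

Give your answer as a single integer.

Answer: 35

Derivation:
step 1: append 6 -> window=[6] (not full yet)
step 2: append 35 -> window=[6, 35] -> max=35
Window #1 max = 35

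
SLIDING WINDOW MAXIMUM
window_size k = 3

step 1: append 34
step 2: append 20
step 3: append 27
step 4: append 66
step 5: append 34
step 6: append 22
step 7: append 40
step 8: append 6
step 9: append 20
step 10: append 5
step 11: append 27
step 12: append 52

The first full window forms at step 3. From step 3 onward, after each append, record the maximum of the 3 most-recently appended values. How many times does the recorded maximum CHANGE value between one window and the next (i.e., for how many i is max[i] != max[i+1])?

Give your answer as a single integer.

step 1: append 34 -> window=[34] (not full yet)
step 2: append 20 -> window=[34, 20] (not full yet)
step 3: append 27 -> window=[34, 20, 27] -> max=34
step 4: append 66 -> window=[20, 27, 66] -> max=66
step 5: append 34 -> window=[27, 66, 34] -> max=66
step 6: append 22 -> window=[66, 34, 22] -> max=66
step 7: append 40 -> window=[34, 22, 40] -> max=40
step 8: append 6 -> window=[22, 40, 6] -> max=40
step 9: append 20 -> window=[40, 6, 20] -> max=40
step 10: append 5 -> window=[6, 20, 5] -> max=20
step 11: append 27 -> window=[20, 5, 27] -> max=27
step 12: append 52 -> window=[5, 27, 52] -> max=52
Recorded maximums: 34 66 66 66 40 40 40 20 27 52
Changes between consecutive maximums: 5

Answer: 5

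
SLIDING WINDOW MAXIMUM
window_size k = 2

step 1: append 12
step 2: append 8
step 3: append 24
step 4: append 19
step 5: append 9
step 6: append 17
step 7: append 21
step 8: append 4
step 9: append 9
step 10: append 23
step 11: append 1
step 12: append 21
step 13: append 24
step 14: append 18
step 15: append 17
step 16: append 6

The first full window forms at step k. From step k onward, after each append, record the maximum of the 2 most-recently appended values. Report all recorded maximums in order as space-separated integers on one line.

step 1: append 12 -> window=[12] (not full yet)
step 2: append 8 -> window=[12, 8] -> max=12
step 3: append 24 -> window=[8, 24] -> max=24
step 4: append 19 -> window=[24, 19] -> max=24
step 5: append 9 -> window=[19, 9] -> max=19
step 6: append 17 -> window=[9, 17] -> max=17
step 7: append 21 -> window=[17, 21] -> max=21
step 8: append 4 -> window=[21, 4] -> max=21
step 9: append 9 -> window=[4, 9] -> max=9
step 10: append 23 -> window=[9, 23] -> max=23
step 11: append 1 -> window=[23, 1] -> max=23
step 12: append 21 -> window=[1, 21] -> max=21
step 13: append 24 -> window=[21, 24] -> max=24
step 14: append 18 -> window=[24, 18] -> max=24
step 15: append 17 -> window=[18, 17] -> max=18
step 16: append 6 -> window=[17, 6] -> max=17

Answer: 12 24 24 19 17 21 21 9 23 23 21 24 24 18 17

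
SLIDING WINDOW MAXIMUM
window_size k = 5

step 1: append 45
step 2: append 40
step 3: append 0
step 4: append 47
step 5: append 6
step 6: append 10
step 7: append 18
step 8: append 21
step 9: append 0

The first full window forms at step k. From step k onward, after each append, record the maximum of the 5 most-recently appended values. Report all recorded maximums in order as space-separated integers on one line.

step 1: append 45 -> window=[45] (not full yet)
step 2: append 40 -> window=[45, 40] (not full yet)
step 3: append 0 -> window=[45, 40, 0] (not full yet)
step 4: append 47 -> window=[45, 40, 0, 47] (not full yet)
step 5: append 6 -> window=[45, 40, 0, 47, 6] -> max=47
step 6: append 10 -> window=[40, 0, 47, 6, 10] -> max=47
step 7: append 18 -> window=[0, 47, 6, 10, 18] -> max=47
step 8: append 21 -> window=[47, 6, 10, 18, 21] -> max=47
step 9: append 0 -> window=[6, 10, 18, 21, 0] -> max=21

Answer: 47 47 47 47 21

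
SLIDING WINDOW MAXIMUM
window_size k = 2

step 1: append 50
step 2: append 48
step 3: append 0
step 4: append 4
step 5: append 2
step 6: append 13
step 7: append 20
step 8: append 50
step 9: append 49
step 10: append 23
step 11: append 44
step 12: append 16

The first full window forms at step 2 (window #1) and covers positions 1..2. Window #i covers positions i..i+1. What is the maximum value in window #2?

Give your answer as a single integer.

step 1: append 50 -> window=[50] (not full yet)
step 2: append 48 -> window=[50, 48] -> max=50
step 3: append 0 -> window=[48, 0] -> max=48
Window #2 max = 48

Answer: 48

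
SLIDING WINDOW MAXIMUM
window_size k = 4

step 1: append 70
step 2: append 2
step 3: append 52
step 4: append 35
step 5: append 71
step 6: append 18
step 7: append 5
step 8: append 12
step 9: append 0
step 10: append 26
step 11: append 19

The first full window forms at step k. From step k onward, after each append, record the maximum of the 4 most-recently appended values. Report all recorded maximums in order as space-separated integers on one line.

Answer: 70 71 71 71 71 18 26 26

Derivation:
step 1: append 70 -> window=[70] (not full yet)
step 2: append 2 -> window=[70, 2] (not full yet)
step 3: append 52 -> window=[70, 2, 52] (not full yet)
step 4: append 35 -> window=[70, 2, 52, 35] -> max=70
step 5: append 71 -> window=[2, 52, 35, 71] -> max=71
step 6: append 18 -> window=[52, 35, 71, 18] -> max=71
step 7: append 5 -> window=[35, 71, 18, 5] -> max=71
step 8: append 12 -> window=[71, 18, 5, 12] -> max=71
step 9: append 0 -> window=[18, 5, 12, 0] -> max=18
step 10: append 26 -> window=[5, 12, 0, 26] -> max=26
step 11: append 19 -> window=[12, 0, 26, 19] -> max=26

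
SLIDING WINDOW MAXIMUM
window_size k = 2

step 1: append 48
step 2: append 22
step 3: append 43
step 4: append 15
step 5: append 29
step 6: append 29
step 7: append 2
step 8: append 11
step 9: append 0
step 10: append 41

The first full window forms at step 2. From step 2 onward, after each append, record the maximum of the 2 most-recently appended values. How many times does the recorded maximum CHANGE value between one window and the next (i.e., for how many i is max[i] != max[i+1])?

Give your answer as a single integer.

Answer: 4

Derivation:
step 1: append 48 -> window=[48] (not full yet)
step 2: append 22 -> window=[48, 22] -> max=48
step 3: append 43 -> window=[22, 43] -> max=43
step 4: append 15 -> window=[43, 15] -> max=43
step 5: append 29 -> window=[15, 29] -> max=29
step 6: append 29 -> window=[29, 29] -> max=29
step 7: append 2 -> window=[29, 2] -> max=29
step 8: append 11 -> window=[2, 11] -> max=11
step 9: append 0 -> window=[11, 0] -> max=11
step 10: append 41 -> window=[0, 41] -> max=41
Recorded maximums: 48 43 43 29 29 29 11 11 41
Changes between consecutive maximums: 4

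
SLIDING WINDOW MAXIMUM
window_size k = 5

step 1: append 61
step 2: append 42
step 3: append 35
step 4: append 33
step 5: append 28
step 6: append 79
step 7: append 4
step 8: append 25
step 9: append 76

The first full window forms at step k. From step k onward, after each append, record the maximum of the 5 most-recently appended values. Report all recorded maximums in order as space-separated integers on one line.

step 1: append 61 -> window=[61] (not full yet)
step 2: append 42 -> window=[61, 42] (not full yet)
step 3: append 35 -> window=[61, 42, 35] (not full yet)
step 4: append 33 -> window=[61, 42, 35, 33] (not full yet)
step 5: append 28 -> window=[61, 42, 35, 33, 28] -> max=61
step 6: append 79 -> window=[42, 35, 33, 28, 79] -> max=79
step 7: append 4 -> window=[35, 33, 28, 79, 4] -> max=79
step 8: append 25 -> window=[33, 28, 79, 4, 25] -> max=79
step 9: append 76 -> window=[28, 79, 4, 25, 76] -> max=79

Answer: 61 79 79 79 79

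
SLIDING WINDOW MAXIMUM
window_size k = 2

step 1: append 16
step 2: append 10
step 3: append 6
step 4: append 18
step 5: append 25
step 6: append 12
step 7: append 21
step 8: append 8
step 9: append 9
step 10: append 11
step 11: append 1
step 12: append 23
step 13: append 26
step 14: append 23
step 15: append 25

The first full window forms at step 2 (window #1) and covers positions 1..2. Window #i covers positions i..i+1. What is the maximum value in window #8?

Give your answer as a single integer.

Answer: 9

Derivation:
step 1: append 16 -> window=[16] (not full yet)
step 2: append 10 -> window=[16, 10] -> max=16
step 3: append 6 -> window=[10, 6] -> max=10
step 4: append 18 -> window=[6, 18] -> max=18
step 5: append 25 -> window=[18, 25] -> max=25
step 6: append 12 -> window=[25, 12] -> max=25
step 7: append 21 -> window=[12, 21] -> max=21
step 8: append 8 -> window=[21, 8] -> max=21
step 9: append 9 -> window=[8, 9] -> max=9
Window #8 max = 9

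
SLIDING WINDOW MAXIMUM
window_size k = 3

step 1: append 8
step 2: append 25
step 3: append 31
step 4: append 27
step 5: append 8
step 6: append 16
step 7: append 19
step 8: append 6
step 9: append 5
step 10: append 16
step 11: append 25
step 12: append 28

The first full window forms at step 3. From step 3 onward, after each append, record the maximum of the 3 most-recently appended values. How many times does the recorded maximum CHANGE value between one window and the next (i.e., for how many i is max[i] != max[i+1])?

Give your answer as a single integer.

Answer: 5

Derivation:
step 1: append 8 -> window=[8] (not full yet)
step 2: append 25 -> window=[8, 25] (not full yet)
step 3: append 31 -> window=[8, 25, 31] -> max=31
step 4: append 27 -> window=[25, 31, 27] -> max=31
step 5: append 8 -> window=[31, 27, 8] -> max=31
step 6: append 16 -> window=[27, 8, 16] -> max=27
step 7: append 19 -> window=[8, 16, 19] -> max=19
step 8: append 6 -> window=[16, 19, 6] -> max=19
step 9: append 5 -> window=[19, 6, 5] -> max=19
step 10: append 16 -> window=[6, 5, 16] -> max=16
step 11: append 25 -> window=[5, 16, 25] -> max=25
step 12: append 28 -> window=[16, 25, 28] -> max=28
Recorded maximums: 31 31 31 27 19 19 19 16 25 28
Changes between consecutive maximums: 5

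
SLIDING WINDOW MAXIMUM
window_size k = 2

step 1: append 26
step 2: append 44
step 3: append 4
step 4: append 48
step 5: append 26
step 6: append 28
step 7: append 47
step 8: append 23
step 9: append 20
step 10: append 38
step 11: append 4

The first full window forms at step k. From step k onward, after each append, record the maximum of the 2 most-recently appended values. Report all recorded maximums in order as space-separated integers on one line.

step 1: append 26 -> window=[26] (not full yet)
step 2: append 44 -> window=[26, 44] -> max=44
step 3: append 4 -> window=[44, 4] -> max=44
step 4: append 48 -> window=[4, 48] -> max=48
step 5: append 26 -> window=[48, 26] -> max=48
step 6: append 28 -> window=[26, 28] -> max=28
step 7: append 47 -> window=[28, 47] -> max=47
step 8: append 23 -> window=[47, 23] -> max=47
step 9: append 20 -> window=[23, 20] -> max=23
step 10: append 38 -> window=[20, 38] -> max=38
step 11: append 4 -> window=[38, 4] -> max=38

Answer: 44 44 48 48 28 47 47 23 38 38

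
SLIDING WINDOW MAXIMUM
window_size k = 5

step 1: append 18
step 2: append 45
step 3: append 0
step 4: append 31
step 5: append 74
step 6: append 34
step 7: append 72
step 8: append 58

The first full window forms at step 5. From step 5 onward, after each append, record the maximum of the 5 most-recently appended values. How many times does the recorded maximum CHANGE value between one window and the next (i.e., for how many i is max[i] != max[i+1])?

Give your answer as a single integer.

Answer: 0

Derivation:
step 1: append 18 -> window=[18] (not full yet)
step 2: append 45 -> window=[18, 45] (not full yet)
step 3: append 0 -> window=[18, 45, 0] (not full yet)
step 4: append 31 -> window=[18, 45, 0, 31] (not full yet)
step 5: append 74 -> window=[18, 45, 0, 31, 74] -> max=74
step 6: append 34 -> window=[45, 0, 31, 74, 34] -> max=74
step 7: append 72 -> window=[0, 31, 74, 34, 72] -> max=74
step 8: append 58 -> window=[31, 74, 34, 72, 58] -> max=74
Recorded maximums: 74 74 74 74
Changes between consecutive maximums: 0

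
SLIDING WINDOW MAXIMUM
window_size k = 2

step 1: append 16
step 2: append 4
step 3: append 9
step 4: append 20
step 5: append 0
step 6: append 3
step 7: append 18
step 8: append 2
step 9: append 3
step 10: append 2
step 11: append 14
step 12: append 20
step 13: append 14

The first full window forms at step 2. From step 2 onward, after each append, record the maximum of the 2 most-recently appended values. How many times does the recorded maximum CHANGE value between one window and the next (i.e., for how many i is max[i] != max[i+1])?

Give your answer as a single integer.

Answer: 7

Derivation:
step 1: append 16 -> window=[16] (not full yet)
step 2: append 4 -> window=[16, 4] -> max=16
step 3: append 9 -> window=[4, 9] -> max=9
step 4: append 20 -> window=[9, 20] -> max=20
step 5: append 0 -> window=[20, 0] -> max=20
step 6: append 3 -> window=[0, 3] -> max=3
step 7: append 18 -> window=[3, 18] -> max=18
step 8: append 2 -> window=[18, 2] -> max=18
step 9: append 3 -> window=[2, 3] -> max=3
step 10: append 2 -> window=[3, 2] -> max=3
step 11: append 14 -> window=[2, 14] -> max=14
step 12: append 20 -> window=[14, 20] -> max=20
step 13: append 14 -> window=[20, 14] -> max=20
Recorded maximums: 16 9 20 20 3 18 18 3 3 14 20 20
Changes between consecutive maximums: 7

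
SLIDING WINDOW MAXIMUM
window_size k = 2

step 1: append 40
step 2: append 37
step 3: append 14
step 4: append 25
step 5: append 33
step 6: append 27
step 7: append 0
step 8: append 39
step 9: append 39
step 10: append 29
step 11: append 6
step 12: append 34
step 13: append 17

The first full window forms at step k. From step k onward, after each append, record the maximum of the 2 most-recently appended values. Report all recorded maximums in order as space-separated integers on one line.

Answer: 40 37 25 33 33 27 39 39 39 29 34 34

Derivation:
step 1: append 40 -> window=[40] (not full yet)
step 2: append 37 -> window=[40, 37] -> max=40
step 3: append 14 -> window=[37, 14] -> max=37
step 4: append 25 -> window=[14, 25] -> max=25
step 5: append 33 -> window=[25, 33] -> max=33
step 6: append 27 -> window=[33, 27] -> max=33
step 7: append 0 -> window=[27, 0] -> max=27
step 8: append 39 -> window=[0, 39] -> max=39
step 9: append 39 -> window=[39, 39] -> max=39
step 10: append 29 -> window=[39, 29] -> max=39
step 11: append 6 -> window=[29, 6] -> max=29
step 12: append 34 -> window=[6, 34] -> max=34
step 13: append 17 -> window=[34, 17] -> max=34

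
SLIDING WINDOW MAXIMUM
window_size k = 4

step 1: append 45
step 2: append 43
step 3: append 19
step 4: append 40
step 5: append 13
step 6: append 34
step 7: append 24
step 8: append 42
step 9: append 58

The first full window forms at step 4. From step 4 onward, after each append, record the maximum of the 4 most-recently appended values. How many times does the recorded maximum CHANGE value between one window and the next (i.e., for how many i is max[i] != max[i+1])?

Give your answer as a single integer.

step 1: append 45 -> window=[45] (not full yet)
step 2: append 43 -> window=[45, 43] (not full yet)
step 3: append 19 -> window=[45, 43, 19] (not full yet)
step 4: append 40 -> window=[45, 43, 19, 40] -> max=45
step 5: append 13 -> window=[43, 19, 40, 13] -> max=43
step 6: append 34 -> window=[19, 40, 13, 34] -> max=40
step 7: append 24 -> window=[40, 13, 34, 24] -> max=40
step 8: append 42 -> window=[13, 34, 24, 42] -> max=42
step 9: append 58 -> window=[34, 24, 42, 58] -> max=58
Recorded maximums: 45 43 40 40 42 58
Changes between consecutive maximums: 4

Answer: 4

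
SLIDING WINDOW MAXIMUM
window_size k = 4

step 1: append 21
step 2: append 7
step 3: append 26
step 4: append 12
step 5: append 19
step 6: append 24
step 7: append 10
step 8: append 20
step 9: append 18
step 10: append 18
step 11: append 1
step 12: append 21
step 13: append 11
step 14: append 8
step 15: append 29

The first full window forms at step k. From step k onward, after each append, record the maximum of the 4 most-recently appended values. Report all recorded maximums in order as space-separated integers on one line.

step 1: append 21 -> window=[21] (not full yet)
step 2: append 7 -> window=[21, 7] (not full yet)
step 3: append 26 -> window=[21, 7, 26] (not full yet)
step 4: append 12 -> window=[21, 7, 26, 12] -> max=26
step 5: append 19 -> window=[7, 26, 12, 19] -> max=26
step 6: append 24 -> window=[26, 12, 19, 24] -> max=26
step 7: append 10 -> window=[12, 19, 24, 10] -> max=24
step 8: append 20 -> window=[19, 24, 10, 20] -> max=24
step 9: append 18 -> window=[24, 10, 20, 18] -> max=24
step 10: append 18 -> window=[10, 20, 18, 18] -> max=20
step 11: append 1 -> window=[20, 18, 18, 1] -> max=20
step 12: append 21 -> window=[18, 18, 1, 21] -> max=21
step 13: append 11 -> window=[18, 1, 21, 11] -> max=21
step 14: append 8 -> window=[1, 21, 11, 8] -> max=21
step 15: append 29 -> window=[21, 11, 8, 29] -> max=29

Answer: 26 26 26 24 24 24 20 20 21 21 21 29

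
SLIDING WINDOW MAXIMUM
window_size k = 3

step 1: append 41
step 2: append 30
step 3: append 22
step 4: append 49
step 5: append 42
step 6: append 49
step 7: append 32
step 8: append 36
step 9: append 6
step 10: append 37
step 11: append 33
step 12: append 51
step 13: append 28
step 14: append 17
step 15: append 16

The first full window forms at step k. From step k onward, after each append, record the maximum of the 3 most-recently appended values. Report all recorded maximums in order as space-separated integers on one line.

step 1: append 41 -> window=[41] (not full yet)
step 2: append 30 -> window=[41, 30] (not full yet)
step 3: append 22 -> window=[41, 30, 22] -> max=41
step 4: append 49 -> window=[30, 22, 49] -> max=49
step 5: append 42 -> window=[22, 49, 42] -> max=49
step 6: append 49 -> window=[49, 42, 49] -> max=49
step 7: append 32 -> window=[42, 49, 32] -> max=49
step 8: append 36 -> window=[49, 32, 36] -> max=49
step 9: append 6 -> window=[32, 36, 6] -> max=36
step 10: append 37 -> window=[36, 6, 37] -> max=37
step 11: append 33 -> window=[6, 37, 33] -> max=37
step 12: append 51 -> window=[37, 33, 51] -> max=51
step 13: append 28 -> window=[33, 51, 28] -> max=51
step 14: append 17 -> window=[51, 28, 17] -> max=51
step 15: append 16 -> window=[28, 17, 16] -> max=28

Answer: 41 49 49 49 49 49 36 37 37 51 51 51 28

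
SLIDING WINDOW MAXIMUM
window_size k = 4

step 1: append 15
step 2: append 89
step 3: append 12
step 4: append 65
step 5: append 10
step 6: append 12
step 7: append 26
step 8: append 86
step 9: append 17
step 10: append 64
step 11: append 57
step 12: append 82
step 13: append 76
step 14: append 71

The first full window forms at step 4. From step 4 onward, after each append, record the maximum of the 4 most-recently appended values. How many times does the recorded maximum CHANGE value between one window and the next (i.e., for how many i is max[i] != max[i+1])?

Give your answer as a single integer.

Answer: 3

Derivation:
step 1: append 15 -> window=[15] (not full yet)
step 2: append 89 -> window=[15, 89] (not full yet)
step 3: append 12 -> window=[15, 89, 12] (not full yet)
step 4: append 65 -> window=[15, 89, 12, 65] -> max=89
step 5: append 10 -> window=[89, 12, 65, 10] -> max=89
step 6: append 12 -> window=[12, 65, 10, 12] -> max=65
step 7: append 26 -> window=[65, 10, 12, 26] -> max=65
step 8: append 86 -> window=[10, 12, 26, 86] -> max=86
step 9: append 17 -> window=[12, 26, 86, 17] -> max=86
step 10: append 64 -> window=[26, 86, 17, 64] -> max=86
step 11: append 57 -> window=[86, 17, 64, 57] -> max=86
step 12: append 82 -> window=[17, 64, 57, 82] -> max=82
step 13: append 76 -> window=[64, 57, 82, 76] -> max=82
step 14: append 71 -> window=[57, 82, 76, 71] -> max=82
Recorded maximums: 89 89 65 65 86 86 86 86 82 82 82
Changes between consecutive maximums: 3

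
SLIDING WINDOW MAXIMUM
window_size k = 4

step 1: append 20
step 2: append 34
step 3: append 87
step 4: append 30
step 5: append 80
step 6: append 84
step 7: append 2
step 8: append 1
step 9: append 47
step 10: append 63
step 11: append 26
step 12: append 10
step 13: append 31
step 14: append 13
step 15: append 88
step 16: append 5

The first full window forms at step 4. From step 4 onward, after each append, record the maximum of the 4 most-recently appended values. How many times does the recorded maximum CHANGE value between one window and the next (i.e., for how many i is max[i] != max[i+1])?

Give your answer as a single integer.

step 1: append 20 -> window=[20] (not full yet)
step 2: append 34 -> window=[20, 34] (not full yet)
step 3: append 87 -> window=[20, 34, 87] (not full yet)
step 4: append 30 -> window=[20, 34, 87, 30] -> max=87
step 5: append 80 -> window=[34, 87, 30, 80] -> max=87
step 6: append 84 -> window=[87, 30, 80, 84] -> max=87
step 7: append 2 -> window=[30, 80, 84, 2] -> max=84
step 8: append 1 -> window=[80, 84, 2, 1] -> max=84
step 9: append 47 -> window=[84, 2, 1, 47] -> max=84
step 10: append 63 -> window=[2, 1, 47, 63] -> max=63
step 11: append 26 -> window=[1, 47, 63, 26] -> max=63
step 12: append 10 -> window=[47, 63, 26, 10] -> max=63
step 13: append 31 -> window=[63, 26, 10, 31] -> max=63
step 14: append 13 -> window=[26, 10, 31, 13] -> max=31
step 15: append 88 -> window=[10, 31, 13, 88] -> max=88
step 16: append 5 -> window=[31, 13, 88, 5] -> max=88
Recorded maximums: 87 87 87 84 84 84 63 63 63 63 31 88 88
Changes between consecutive maximums: 4

Answer: 4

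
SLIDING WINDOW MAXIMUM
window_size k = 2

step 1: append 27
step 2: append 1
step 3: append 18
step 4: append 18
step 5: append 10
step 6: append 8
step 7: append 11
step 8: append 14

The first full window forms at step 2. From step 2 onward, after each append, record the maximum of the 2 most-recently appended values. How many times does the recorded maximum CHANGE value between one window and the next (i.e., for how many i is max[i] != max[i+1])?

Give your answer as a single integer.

step 1: append 27 -> window=[27] (not full yet)
step 2: append 1 -> window=[27, 1] -> max=27
step 3: append 18 -> window=[1, 18] -> max=18
step 4: append 18 -> window=[18, 18] -> max=18
step 5: append 10 -> window=[18, 10] -> max=18
step 6: append 8 -> window=[10, 8] -> max=10
step 7: append 11 -> window=[8, 11] -> max=11
step 8: append 14 -> window=[11, 14] -> max=14
Recorded maximums: 27 18 18 18 10 11 14
Changes between consecutive maximums: 4

Answer: 4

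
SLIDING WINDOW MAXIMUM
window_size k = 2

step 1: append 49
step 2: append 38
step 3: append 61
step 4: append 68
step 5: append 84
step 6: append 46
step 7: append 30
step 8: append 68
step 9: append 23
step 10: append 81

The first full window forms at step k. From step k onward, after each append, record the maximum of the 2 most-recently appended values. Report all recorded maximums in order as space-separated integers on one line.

step 1: append 49 -> window=[49] (not full yet)
step 2: append 38 -> window=[49, 38] -> max=49
step 3: append 61 -> window=[38, 61] -> max=61
step 4: append 68 -> window=[61, 68] -> max=68
step 5: append 84 -> window=[68, 84] -> max=84
step 6: append 46 -> window=[84, 46] -> max=84
step 7: append 30 -> window=[46, 30] -> max=46
step 8: append 68 -> window=[30, 68] -> max=68
step 9: append 23 -> window=[68, 23] -> max=68
step 10: append 81 -> window=[23, 81] -> max=81

Answer: 49 61 68 84 84 46 68 68 81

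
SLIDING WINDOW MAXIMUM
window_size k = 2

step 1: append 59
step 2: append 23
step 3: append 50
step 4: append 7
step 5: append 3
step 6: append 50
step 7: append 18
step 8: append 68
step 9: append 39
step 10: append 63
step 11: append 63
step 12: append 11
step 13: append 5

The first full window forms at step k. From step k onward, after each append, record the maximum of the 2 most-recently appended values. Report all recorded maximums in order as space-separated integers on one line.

Answer: 59 50 50 7 50 50 68 68 63 63 63 11

Derivation:
step 1: append 59 -> window=[59] (not full yet)
step 2: append 23 -> window=[59, 23] -> max=59
step 3: append 50 -> window=[23, 50] -> max=50
step 4: append 7 -> window=[50, 7] -> max=50
step 5: append 3 -> window=[7, 3] -> max=7
step 6: append 50 -> window=[3, 50] -> max=50
step 7: append 18 -> window=[50, 18] -> max=50
step 8: append 68 -> window=[18, 68] -> max=68
step 9: append 39 -> window=[68, 39] -> max=68
step 10: append 63 -> window=[39, 63] -> max=63
step 11: append 63 -> window=[63, 63] -> max=63
step 12: append 11 -> window=[63, 11] -> max=63
step 13: append 5 -> window=[11, 5] -> max=11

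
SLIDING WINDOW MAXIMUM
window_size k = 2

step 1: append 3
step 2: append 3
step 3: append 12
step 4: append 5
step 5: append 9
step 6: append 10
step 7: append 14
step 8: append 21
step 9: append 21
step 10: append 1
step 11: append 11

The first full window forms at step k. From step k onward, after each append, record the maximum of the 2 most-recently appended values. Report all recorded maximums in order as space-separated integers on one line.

step 1: append 3 -> window=[3] (not full yet)
step 2: append 3 -> window=[3, 3] -> max=3
step 3: append 12 -> window=[3, 12] -> max=12
step 4: append 5 -> window=[12, 5] -> max=12
step 5: append 9 -> window=[5, 9] -> max=9
step 6: append 10 -> window=[9, 10] -> max=10
step 7: append 14 -> window=[10, 14] -> max=14
step 8: append 21 -> window=[14, 21] -> max=21
step 9: append 21 -> window=[21, 21] -> max=21
step 10: append 1 -> window=[21, 1] -> max=21
step 11: append 11 -> window=[1, 11] -> max=11

Answer: 3 12 12 9 10 14 21 21 21 11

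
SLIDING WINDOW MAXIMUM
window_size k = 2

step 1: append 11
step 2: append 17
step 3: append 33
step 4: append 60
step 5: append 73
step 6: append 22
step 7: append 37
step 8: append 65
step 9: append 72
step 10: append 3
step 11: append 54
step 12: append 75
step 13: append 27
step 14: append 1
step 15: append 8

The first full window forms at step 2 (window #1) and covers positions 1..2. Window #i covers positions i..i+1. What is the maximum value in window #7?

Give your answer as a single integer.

step 1: append 11 -> window=[11] (not full yet)
step 2: append 17 -> window=[11, 17] -> max=17
step 3: append 33 -> window=[17, 33] -> max=33
step 4: append 60 -> window=[33, 60] -> max=60
step 5: append 73 -> window=[60, 73] -> max=73
step 6: append 22 -> window=[73, 22] -> max=73
step 7: append 37 -> window=[22, 37] -> max=37
step 8: append 65 -> window=[37, 65] -> max=65
Window #7 max = 65

Answer: 65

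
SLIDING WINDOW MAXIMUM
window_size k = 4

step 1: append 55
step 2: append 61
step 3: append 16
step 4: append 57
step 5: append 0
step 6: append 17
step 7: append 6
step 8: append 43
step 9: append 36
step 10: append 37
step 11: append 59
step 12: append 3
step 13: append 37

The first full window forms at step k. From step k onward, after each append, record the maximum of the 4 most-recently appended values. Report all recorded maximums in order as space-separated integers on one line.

Answer: 61 61 57 57 43 43 43 59 59 59

Derivation:
step 1: append 55 -> window=[55] (not full yet)
step 2: append 61 -> window=[55, 61] (not full yet)
step 3: append 16 -> window=[55, 61, 16] (not full yet)
step 4: append 57 -> window=[55, 61, 16, 57] -> max=61
step 5: append 0 -> window=[61, 16, 57, 0] -> max=61
step 6: append 17 -> window=[16, 57, 0, 17] -> max=57
step 7: append 6 -> window=[57, 0, 17, 6] -> max=57
step 8: append 43 -> window=[0, 17, 6, 43] -> max=43
step 9: append 36 -> window=[17, 6, 43, 36] -> max=43
step 10: append 37 -> window=[6, 43, 36, 37] -> max=43
step 11: append 59 -> window=[43, 36, 37, 59] -> max=59
step 12: append 3 -> window=[36, 37, 59, 3] -> max=59
step 13: append 37 -> window=[37, 59, 3, 37] -> max=59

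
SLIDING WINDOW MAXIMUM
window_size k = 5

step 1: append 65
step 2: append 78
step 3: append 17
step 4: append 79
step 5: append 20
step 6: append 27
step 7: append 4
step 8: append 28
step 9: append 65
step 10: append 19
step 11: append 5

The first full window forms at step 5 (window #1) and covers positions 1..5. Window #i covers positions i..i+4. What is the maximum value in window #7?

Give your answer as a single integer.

step 1: append 65 -> window=[65] (not full yet)
step 2: append 78 -> window=[65, 78] (not full yet)
step 3: append 17 -> window=[65, 78, 17] (not full yet)
step 4: append 79 -> window=[65, 78, 17, 79] (not full yet)
step 5: append 20 -> window=[65, 78, 17, 79, 20] -> max=79
step 6: append 27 -> window=[78, 17, 79, 20, 27] -> max=79
step 7: append 4 -> window=[17, 79, 20, 27, 4] -> max=79
step 8: append 28 -> window=[79, 20, 27, 4, 28] -> max=79
step 9: append 65 -> window=[20, 27, 4, 28, 65] -> max=65
step 10: append 19 -> window=[27, 4, 28, 65, 19] -> max=65
step 11: append 5 -> window=[4, 28, 65, 19, 5] -> max=65
Window #7 max = 65

Answer: 65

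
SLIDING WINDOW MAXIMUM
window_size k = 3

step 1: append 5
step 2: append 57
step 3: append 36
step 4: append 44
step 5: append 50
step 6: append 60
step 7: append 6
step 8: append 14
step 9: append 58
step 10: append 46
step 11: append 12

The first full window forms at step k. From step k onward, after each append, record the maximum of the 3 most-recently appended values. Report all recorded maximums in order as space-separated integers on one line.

Answer: 57 57 50 60 60 60 58 58 58

Derivation:
step 1: append 5 -> window=[5] (not full yet)
step 2: append 57 -> window=[5, 57] (not full yet)
step 3: append 36 -> window=[5, 57, 36] -> max=57
step 4: append 44 -> window=[57, 36, 44] -> max=57
step 5: append 50 -> window=[36, 44, 50] -> max=50
step 6: append 60 -> window=[44, 50, 60] -> max=60
step 7: append 6 -> window=[50, 60, 6] -> max=60
step 8: append 14 -> window=[60, 6, 14] -> max=60
step 9: append 58 -> window=[6, 14, 58] -> max=58
step 10: append 46 -> window=[14, 58, 46] -> max=58
step 11: append 12 -> window=[58, 46, 12] -> max=58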